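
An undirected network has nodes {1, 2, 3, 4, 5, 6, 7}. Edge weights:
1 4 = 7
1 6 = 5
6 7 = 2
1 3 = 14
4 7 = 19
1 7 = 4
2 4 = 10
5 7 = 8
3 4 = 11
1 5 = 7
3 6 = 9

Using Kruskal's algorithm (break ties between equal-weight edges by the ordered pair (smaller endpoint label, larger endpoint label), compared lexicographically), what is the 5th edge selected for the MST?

3-6

Kruskal's algorithm — process edges by increasing weight (ties by edge label):
6 7 (2): add — endpoints in different components.
1 7 (4): add — endpoints in different components.
1 6 (5): skip — 1 and 6 already connected.
1 4 (7): add — endpoints in different components.
1 5 (7): add — endpoints in different components.
5 7 (8): skip — 5 and 7 already connected.
3 6 (9): add — endpoints in different components.
2 4 (10): add — endpoints in different components.
The 5th edge added is 3 6.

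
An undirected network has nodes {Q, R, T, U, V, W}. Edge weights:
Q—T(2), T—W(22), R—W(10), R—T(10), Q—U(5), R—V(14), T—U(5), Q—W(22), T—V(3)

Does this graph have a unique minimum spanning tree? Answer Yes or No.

No

Sort edges by weight, then run Kruskal:
Q—T (2): add — endpoints in different components.
T—V (3): add — endpoints in different components.
Q—U (5): add — endpoints in different components.
T—U (5): skip — U and T already connected.
R—T (10): add — endpoints in different components.
R—W (10): add — endpoints in different components.
Non-tree edge T—U has weight 5, equal to the heaviest edge on its tree cycle — swapping gives another MST of the same weight. Not unique.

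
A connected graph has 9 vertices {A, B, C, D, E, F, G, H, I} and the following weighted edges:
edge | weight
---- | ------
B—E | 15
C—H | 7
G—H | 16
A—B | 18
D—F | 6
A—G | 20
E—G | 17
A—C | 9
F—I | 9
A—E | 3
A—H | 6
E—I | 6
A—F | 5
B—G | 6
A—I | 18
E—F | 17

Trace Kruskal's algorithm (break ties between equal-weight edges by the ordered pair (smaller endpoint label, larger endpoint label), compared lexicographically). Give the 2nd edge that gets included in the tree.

Kruskal's algorithm — process edges by increasing weight (ties by edge label):
A—E (3): add — endpoints in different components.
A—F (5): add — endpoints in different components.
A—H (6): add — endpoints in different components.
B—G (6): add — endpoints in different components.
D—F (6): add — endpoints in different components.
E—I (6): add — endpoints in different components.
C—H (7): add — endpoints in different components.
A—C (9): skip — A and C already connected.
F—I (9): skip — F and I already connected.
B—E (15): add — endpoints in different components.
The 2nd edge added is A—F.

A-F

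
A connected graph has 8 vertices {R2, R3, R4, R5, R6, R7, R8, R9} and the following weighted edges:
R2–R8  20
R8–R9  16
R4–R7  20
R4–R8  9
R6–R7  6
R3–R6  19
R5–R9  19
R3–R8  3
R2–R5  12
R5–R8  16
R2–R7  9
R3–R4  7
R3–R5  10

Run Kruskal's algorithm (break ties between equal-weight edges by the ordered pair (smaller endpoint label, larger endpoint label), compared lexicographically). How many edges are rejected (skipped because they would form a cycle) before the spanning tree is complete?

Kruskal: consider edges lightest-first.
R3–R8 (3): add — endpoints in different components.
R6–R7 (6): add — endpoints in different components.
R3–R4 (7): add — endpoints in different components.
R2–R7 (9): add — endpoints in different components.
R4–R8 (9): skip — R4 and R8 already connected.
R3–R5 (10): add — endpoints in different components.
R2–R5 (12): add — endpoints in different components.
R5–R8 (16): skip — R8 and R5 already connected.
R8–R9 (16): add — endpoints in different components.
Edges rejected before the tree was complete: 2.

2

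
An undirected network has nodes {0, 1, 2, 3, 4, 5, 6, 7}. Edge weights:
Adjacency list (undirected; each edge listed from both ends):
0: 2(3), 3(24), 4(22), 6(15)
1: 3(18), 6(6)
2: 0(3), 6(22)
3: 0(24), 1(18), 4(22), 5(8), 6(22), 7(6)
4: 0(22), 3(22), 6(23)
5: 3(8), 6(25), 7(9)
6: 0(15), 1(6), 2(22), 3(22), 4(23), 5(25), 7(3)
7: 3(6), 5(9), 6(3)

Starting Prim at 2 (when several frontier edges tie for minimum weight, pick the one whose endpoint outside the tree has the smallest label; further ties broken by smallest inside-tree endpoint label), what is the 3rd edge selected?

6-7

Prim's algorithm from 2:
Step 1: cheapest edge leaving the tree is 0-2 (3); add 0.
Step 2: cheapest edge leaving the tree is 0-6 (15); add 6.
Step 3: cheapest edge leaving the tree is 6-7 (3); add 7.
Step 4: cheapest edge leaving the tree is 1-6 (6); add 1.
Step 5: cheapest edge leaving the tree is 3-7 (6); add 3.
Step 6: cheapest edge leaving the tree is 3-5 (8); add 5.
Step 7: cheapest edge leaving the tree is 0-4 (22); add 4.
The 3rd edge added is 6-7.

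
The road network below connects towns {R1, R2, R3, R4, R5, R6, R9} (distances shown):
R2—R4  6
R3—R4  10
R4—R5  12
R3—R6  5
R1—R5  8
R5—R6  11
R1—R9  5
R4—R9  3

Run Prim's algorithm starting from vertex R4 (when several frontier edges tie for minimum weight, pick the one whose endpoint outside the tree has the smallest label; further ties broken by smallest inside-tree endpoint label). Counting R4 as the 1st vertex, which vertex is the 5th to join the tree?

R5

Prim's algorithm from R4:
Step 1: cheapest edge leaving the tree is R4—R9 (3); add R9.
Step 2: cheapest edge leaving the tree is R1—R9 (5); add R1.
Step 3: cheapest edge leaving the tree is R2—R4 (6); add R2.
Step 4: cheapest edge leaving the tree is R1—R5 (8); add R5.
Step 5: cheapest edge leaving the tree is R3—R4 (10); add R3.
Step 6: cheapest edge leaving the tree is R3—R6 (5); add R6.
Vertex order: R4, R9, R1, R2, R5, R3, R6. The 5th vertex is R5.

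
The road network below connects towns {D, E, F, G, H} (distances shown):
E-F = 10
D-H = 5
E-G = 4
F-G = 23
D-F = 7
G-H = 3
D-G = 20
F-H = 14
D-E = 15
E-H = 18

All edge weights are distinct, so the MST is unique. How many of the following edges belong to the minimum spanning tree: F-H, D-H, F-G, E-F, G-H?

Sort edges by weight, then run Kruskal:
G-H (3): add — endpoints in different components.
E-G (4): add — endpoints in different components.
D-H (5): add — endpoints in different components.
D-F (7): add — endpoints in different components.
MST edge set: {G-H, E-G, D-H, D-F}.
Of the listed edges, {D-H, G-H} are in the MST → 2.

2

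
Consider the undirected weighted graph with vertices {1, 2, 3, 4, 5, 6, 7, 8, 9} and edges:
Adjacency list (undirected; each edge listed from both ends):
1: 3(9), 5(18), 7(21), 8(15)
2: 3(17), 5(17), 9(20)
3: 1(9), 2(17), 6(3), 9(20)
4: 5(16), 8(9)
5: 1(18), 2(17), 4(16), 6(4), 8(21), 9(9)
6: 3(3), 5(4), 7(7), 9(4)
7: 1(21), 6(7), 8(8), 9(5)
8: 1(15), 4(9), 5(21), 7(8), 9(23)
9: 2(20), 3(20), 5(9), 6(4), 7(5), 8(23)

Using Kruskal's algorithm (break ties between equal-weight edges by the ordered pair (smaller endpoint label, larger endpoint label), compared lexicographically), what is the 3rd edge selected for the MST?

6-9

Kruskal: consider edges lightest-first.
3 6 (3): add — endpoints in different components.
5 6 (4): add — endpoints in different components.
6 9 (4): add — endpoints in different components.
7 9 (5): add — endpoints in different components.
6 7 (7): skip — 6 and 7 already connected.
7 8 (8): add — endpoints in different components.
1 3 (9): add — endpoints in different components.
4 8 (9): add — endpoints in different components.
5 9 (9): skip — 5 and 9 already connected.
1 8 (15): skip — 1 and 8 already connected.
4 5 (16): skip — 4 and 5 already connected.
2 3 (17): add — endpoints in different components.
The 3rd edge added is 6 9.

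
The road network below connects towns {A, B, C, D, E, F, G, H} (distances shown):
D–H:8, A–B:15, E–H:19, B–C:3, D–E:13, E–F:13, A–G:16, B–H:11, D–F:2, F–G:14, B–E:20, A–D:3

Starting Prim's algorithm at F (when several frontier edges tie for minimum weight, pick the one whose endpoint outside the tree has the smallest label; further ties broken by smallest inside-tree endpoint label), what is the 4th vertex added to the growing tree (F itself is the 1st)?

H

Prim's algorithm from F:
Step 1: frontier [D–F 2, E–F 13, F–G 14] → take D–F (2); add D.
Step 2: frontier [A–D 3, D–H 8, D–E 13, E–F 13, F–G 14] → take A–D (3); add A.
Step 3: frontier [A–B 15, A–G 16, D–H 8, D–E 13, E–F 13, F–G 14] → take D–H (8); add H.
Step 4: frontier [A–B 15, A–G 16, D–E 13, E–F 13, F–G 14, B–H 11, E–H 19] → take B–H (11); add B.
Step 5: frontier [A–G 16, B–C 3, B–E 20, D–E 13, E–F 13, F–G 14, E–H 19] → take B–C (3); add C.
Step 6: frontier [A–G 16, B–E 20, D–E 13, E–F 13, F–G 14, E–H 19] → take D–E (13); add E.
Step 7: frontier [A–G 16, F–G 14] → take F–G (14); add G.
Vertex order: F, D, A, H, B, C, E, G. The 4th vertex is H.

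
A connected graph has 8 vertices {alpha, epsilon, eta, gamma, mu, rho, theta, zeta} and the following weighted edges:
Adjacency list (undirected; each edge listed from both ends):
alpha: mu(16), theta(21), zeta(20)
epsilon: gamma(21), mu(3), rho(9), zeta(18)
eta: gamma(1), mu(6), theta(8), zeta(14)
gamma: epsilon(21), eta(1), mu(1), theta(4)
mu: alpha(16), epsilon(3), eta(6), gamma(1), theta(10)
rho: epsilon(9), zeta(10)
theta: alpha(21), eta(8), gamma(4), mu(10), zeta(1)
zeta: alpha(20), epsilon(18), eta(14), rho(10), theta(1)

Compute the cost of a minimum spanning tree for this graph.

Prim, starting at zeta.
Step 1: cheapest edge leaving the tree is theta–zeta (1); add theta.
Step 2: cheapest edge leaving the tree is gamma–theta (4); add gamma.
Step 3: cheapest edge leaving the tree is eta–gamma (1); add eta.
Step 4: cheapest edge leaving the tree is gamma–mu (1); add mu.
Step 5: cheapest edge leaving the tree is epsilon–mu (3); add epsilon.
Step 6: cheapest edge leaving the tree is epsilon–rho (9); add rho.
Step 7: cheapest edge leaving the tree is alpha–mu (16); add alpha.
MST edges: theta–zeta, gamma–theta, eta–gamma, gamma–mu, epsilon–mu, epsilon–rho, alpha–mu; total weight 1+4+1+1+3+9+16 = 35.

35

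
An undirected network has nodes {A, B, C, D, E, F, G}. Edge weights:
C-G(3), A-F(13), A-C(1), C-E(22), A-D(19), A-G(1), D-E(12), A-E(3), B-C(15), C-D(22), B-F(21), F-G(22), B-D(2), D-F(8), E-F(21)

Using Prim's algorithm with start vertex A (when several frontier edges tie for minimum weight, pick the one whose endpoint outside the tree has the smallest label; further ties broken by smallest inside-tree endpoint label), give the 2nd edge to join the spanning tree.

Prim's algorithm from A:
Step 1: cheapest edge leaving the tree is A-C (1); add C.
Step 2: cheapest edge leaving the tree is A-G (1); add G.
Step 3: cheapest edge leaving the tree is A-E (3); add E.
Step 4: cheapest edge leaving the tree is D-E (12); add D.
Step 5: cheapest edge leaving the tree is B-D (2); add B.
Step 6: cheapest edge leaving the tree is D-F (8); add F.
The 2nd edge added is A-G.

A-G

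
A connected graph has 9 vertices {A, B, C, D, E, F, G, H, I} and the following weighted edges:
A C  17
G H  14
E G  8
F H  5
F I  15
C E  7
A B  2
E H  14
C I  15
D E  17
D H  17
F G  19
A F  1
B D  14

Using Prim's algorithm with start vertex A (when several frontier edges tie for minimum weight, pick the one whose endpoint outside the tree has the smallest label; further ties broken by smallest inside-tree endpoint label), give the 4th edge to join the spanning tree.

B-D

Prim's algorithm from A:
Step 1: cheapest edge leaving the tree is A F (1); add F.
Step 2: cheapest edge leaving the tree is A B (2); add B.
Step 3: cheapest edge leaving the tree is F H (5); add H.
Step 4: cheapest edge leaving the tree is B D (14); add D.
Step 5: cheapest edge leaving the tree is E H (14); add E.
Step 6: cheapest edge leaving the tree is C E (7); add C.
Step 7: cheapest edge leaving the tree is E G (8); add G.
Step 8: cheapest edge leaving the tree is C I (15); add I.
The 4th edge added is B D.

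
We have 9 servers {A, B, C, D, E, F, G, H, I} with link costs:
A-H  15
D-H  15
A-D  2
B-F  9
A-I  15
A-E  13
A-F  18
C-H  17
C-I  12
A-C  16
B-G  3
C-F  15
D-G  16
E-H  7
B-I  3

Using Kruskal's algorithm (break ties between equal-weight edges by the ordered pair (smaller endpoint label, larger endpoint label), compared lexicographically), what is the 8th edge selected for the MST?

Sort edges by weight, then run Kruskal:
A-D (2): add — endpoints in different components.
B-G (3): add — endpoints in different components.
B-I (3): add — endpoints in different components.
E-H (7): add — endpoints in different components.
B-F (9): add — endpoints in different components.
C-I (12): add — endpoints in different components.
A-E (13): add — endpoints in different components.
A-H (15): skip — A and H already connected.
A-I (15): add — endpoints in different components.
The 8th edge added is A-I.

A-I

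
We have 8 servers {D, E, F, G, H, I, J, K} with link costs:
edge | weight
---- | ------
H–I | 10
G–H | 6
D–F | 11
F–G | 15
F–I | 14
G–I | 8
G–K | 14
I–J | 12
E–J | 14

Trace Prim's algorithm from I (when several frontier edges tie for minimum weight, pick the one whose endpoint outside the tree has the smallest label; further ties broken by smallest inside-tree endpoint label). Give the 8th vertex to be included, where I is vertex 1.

Prim, starting at I.
Step 1: cheapest edge leaving the tree is G–I (8); add G.
Step 2: cheapest edge leaving the tree is G–H (6); add H.
Step 3: cheapest edge leaving the tree is I–J (12); add J.
Step 4: cheapest edge leaving the tree is E–J (14); add E.
Step 5: cheapest edge leaving the tree is F–I (14); add F.
Step 6: cheapest edge leaving the tree is D–F (11); add D.
Step 7: cheapest edge leaving the tree is G–K (14); add K.
Vertex order: I, G, H, J, E, F, D, K. The 8th vertex is K.

K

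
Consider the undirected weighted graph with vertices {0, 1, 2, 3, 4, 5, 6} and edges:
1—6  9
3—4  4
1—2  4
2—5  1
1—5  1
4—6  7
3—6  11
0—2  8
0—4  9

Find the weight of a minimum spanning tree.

30

Prim's algorithm from 1:
Step 1: frontier [1—5 1, 1—2 4, 1—6 9] → take 1—5 (1); add 5.
Step 2: frontier [1—2 4, 1—6 9, 2—5 1] → take 2—5 (1); add 2.
Step 3: frontier [1—6 9, 0—2 8] → take 0—2 (8); add 0.
Step 4: frontier [0—4 9, 1—6 9] → take 0—4 (9); add 4.
Step 5: frontier [1—6 9, 3—4 4, 4—6 7] → take 3—4 (4); add 3.
Step 6: frontier [1—6 9, 3—6 11, 4—6 7] → take 4—6 (7); add 6.
MST edges: 1—5, 2—5, 0—2, 0—4, 3—4, 4—6; total weight 1+1+8+9+4+7 = 30.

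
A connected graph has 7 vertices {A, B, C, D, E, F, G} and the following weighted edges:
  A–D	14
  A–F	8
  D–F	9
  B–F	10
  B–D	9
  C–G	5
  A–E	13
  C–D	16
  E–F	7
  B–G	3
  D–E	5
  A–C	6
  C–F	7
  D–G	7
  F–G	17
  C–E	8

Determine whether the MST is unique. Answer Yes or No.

No

Kruskal: consider edges lightest-first.
B–G (3): add. Components now {A} {B,G} {C} {D} {E} {F}
C–G (5): add. Components now {A} {B,C,G} {D} {E} {F}
D–E (5): add. Components now {A} {B,C,G} {D,E} {F}
A–C (6): add. Components now {A,B,C,G} {D,E} {F}
C–F (7): add. Components now {A,B,C,F,G} {D,E}
D–G (7): add. Components now {A,B,C,D,E,F,G}
Non-tree edge E–F has weight 7, equal to the heaviest edge on its tree cycle — swapping gives another MST of the same weight. Not unique.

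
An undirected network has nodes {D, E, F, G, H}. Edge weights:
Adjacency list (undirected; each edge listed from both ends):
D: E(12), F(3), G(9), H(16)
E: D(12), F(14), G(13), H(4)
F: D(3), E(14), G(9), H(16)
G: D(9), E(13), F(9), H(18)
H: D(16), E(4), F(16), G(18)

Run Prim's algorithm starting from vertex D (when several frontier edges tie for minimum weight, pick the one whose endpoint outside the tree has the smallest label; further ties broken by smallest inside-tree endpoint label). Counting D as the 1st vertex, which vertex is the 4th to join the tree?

Prim's algorithm from D:
Step 1: frontier [D—F 3, D—G 9, D—E 12, D—H 16] → take D—F (3); add F.
Step 2: frontier [D—G 9, D—E 12, D—H 16, F—G 9, E—F 14, F—H 16] → take D—G (9); add G.
Step 3: frontier [D—E 12, D—H 16, E—F 14, F—H 16, E—G 13, G—H 18] → take D—E (12); add E.
Step 4: frontier [D—H 16, E—H 4, F—H 16, G—H 18] → take E—H (4); add H.
Vertex order: D, F, G, E, H. The 4th vertex is E.

E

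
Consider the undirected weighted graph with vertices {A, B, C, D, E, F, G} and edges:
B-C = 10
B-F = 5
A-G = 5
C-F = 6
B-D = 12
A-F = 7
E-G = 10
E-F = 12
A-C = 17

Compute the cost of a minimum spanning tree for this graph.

45

Kruskal's algorithm — process edges by increasing weight (ties by edge label):
A-G (5): add. Components now {A,G} {B} {C} {D} {E} {F}
B-F (5): add. Components now {A,G} {B,F} {C} {D} {E}
C-F (6): add. Components now {A,G} {B,C,F} {D} {E}
A-F (7): add. Components now {A,B,C,F,G} {D} {E}
B-C (10): skip — B and C already connected.
E-G (10): add. Components now {A,B,C,E,F,G} {D}
B-D (12): add. Components now {A,B,C,D,E,F,G}
MST edges: A-G, B-F, C-F, A-F, E-G, B-D; total weight 5+5+6+7+10+12 = 45.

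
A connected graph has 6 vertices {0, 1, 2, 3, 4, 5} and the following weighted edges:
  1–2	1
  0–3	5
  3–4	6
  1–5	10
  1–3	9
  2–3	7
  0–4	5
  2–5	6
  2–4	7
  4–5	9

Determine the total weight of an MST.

24

Kruskal: consider edges lightest-first.
1–2 (1): add. Components now {0} {1,2} {3} {4} {5}
0–3 (5): add. Components now {0,3} {1,2} {4} {5}
0–4 (5): add. Components now {0,3,4} {1,2} {5}
2–5 (6): add. Components now {0,3,4} {1,2,5}
3–4 (6): skip — 3 and 4 already connected.
2–3 (7): add. Components now {0,1,2,3,4,5}
MST edges: 1–2, 0–3, 0–4, 2–5, 2–3; total weight 1+5+5+6+7 = 24.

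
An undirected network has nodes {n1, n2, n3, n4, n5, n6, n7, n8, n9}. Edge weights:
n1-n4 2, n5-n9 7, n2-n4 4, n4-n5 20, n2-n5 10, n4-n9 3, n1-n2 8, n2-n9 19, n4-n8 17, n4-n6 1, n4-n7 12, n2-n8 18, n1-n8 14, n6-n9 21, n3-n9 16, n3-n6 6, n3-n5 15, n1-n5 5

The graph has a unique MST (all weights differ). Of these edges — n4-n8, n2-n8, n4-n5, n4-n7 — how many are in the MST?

1

Kruskal's algorithm — process edges by increasing weight (ties by edge label):
n4-n6 (1): add — endpoints in different components.
n1-n4 (2): add — endpoints in different components.
n4-n9 (3): add — endpoints in different components.
n2-n4 (4): add — endpoints in different components.
n1-n5 (5): add — endpoints in different components.
n3-n6 (6): add — endpoints in different components.
n5-n9 (7): skip — n9 and n5 already connected.
n1-n2 (8): skip — n2 and n1 already connected.
n2-n5 (10): skip — n2 and n5 already connected.
n4-n7 (12): add — endpoints in different components.
n1-n8 (14): add — endpoints in different components.
MST edge set: {n4-n6, n1-n4, n4-n9, n2-n4, n1-n5, n3-n6, n4-n7, n1-n8}.
Of the listed edges, {n4-n7} are in the MST → 1.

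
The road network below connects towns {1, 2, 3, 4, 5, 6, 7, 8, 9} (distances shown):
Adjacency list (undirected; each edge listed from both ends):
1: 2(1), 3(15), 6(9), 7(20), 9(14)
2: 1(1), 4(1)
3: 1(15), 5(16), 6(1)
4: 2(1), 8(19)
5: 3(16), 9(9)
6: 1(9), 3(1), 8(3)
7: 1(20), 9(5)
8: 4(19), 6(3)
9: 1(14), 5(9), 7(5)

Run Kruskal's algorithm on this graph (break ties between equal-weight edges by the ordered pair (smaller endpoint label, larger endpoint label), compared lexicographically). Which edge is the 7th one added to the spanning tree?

5-9

Sort edges by weight, then run Kruskal:
1-2 (1): add — endpoints in different components.
2-4 (1): add — endpoints in different components.
3-6 (1): add — endpoints in different components.
6-8 (3): add — endpoints in different components.
7-9 (5): add — endpoints in different components.
1-6 (9): add — endpoints in different components.
5-9 (9): add — endpoints in different components.
1-9 (14): add — endpoints in different components.
The 7th edge added is 5-9.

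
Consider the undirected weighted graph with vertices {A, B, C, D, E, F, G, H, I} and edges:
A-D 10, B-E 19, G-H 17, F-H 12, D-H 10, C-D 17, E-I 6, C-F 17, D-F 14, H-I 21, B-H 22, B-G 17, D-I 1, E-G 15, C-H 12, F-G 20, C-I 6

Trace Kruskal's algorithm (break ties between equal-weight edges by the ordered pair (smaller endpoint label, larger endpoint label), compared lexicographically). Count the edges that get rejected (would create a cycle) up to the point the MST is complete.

2

Kruskal: consider edges lightest-first.
D-I (1): add — endpoints in different components.
C-I (6): add — endpoints in different components.
E-I (6): add — endpoints in different components.
A-D (10): add — endpoints in different components.
D-H (10): add — endpoints in different components.
C-H (12): skip — C and H already connected.
F-H (12): add — endpoints in different components.
D-F (14): skip — D and F already connected.
E-G (15): add — endpoints in different components.
B-G (17): add — endpoints in different components.
Edges rejected before the tree was complete: 2.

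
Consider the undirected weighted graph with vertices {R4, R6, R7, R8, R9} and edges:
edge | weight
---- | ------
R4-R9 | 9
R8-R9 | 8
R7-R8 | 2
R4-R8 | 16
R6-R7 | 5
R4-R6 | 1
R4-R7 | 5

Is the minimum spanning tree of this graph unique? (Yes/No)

Kruskal's algorithm — process edges by increasing weight (ties by edge label):
R4-R6 (1): add. Components now {R9} {R8} {R4,R6} {R7}
R7-R8 (2): add. Components now {R9} {R7,R8} {R4,R6}
R4-R7 (5): add. Components now {R9} {R4,R6,R7,R8}
R6-R7 (5): skip — R6 and R7 already connected.
R8-R9 (8): add. Components now {R4,R6,R7,R8,R9}
Non-tree edge R6-R7 has weight 5, equal to the heaviest edge on its tree cycle — swapping gives another MST of the same weight. Not unique.

No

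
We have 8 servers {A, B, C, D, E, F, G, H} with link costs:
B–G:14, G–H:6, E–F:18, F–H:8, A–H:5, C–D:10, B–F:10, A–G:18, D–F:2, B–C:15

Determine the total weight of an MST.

Prim, starting at C.
Step 1: cheapest edge leaving the tree is C–D (10); add D.
Step 2: cheapest edge leaving the tree is D–F (2); add F.
Step 3: cheapest edge leaving the tree is F–H (8); add H.
Step 4: cheapest edge leaving the tree is A–H (5); add A.
Step 5: cheapest edge leaving the tree is G–H (6); add G.
Step 6: cheapest edge leaving the tree is B–F (10); add B.
Step 7: cheapest edge leaving the tree is E–F (18); add E.
MST edges: C–D, D–F, F–H, A–H, G–H, B–F, E–F; total weight 10+2+8+5+6+10+18 = 59.

59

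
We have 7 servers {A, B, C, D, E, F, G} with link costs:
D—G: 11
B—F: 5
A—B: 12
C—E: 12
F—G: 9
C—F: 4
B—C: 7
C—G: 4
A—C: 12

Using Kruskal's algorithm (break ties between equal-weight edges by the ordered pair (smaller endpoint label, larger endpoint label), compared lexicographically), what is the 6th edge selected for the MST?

Kruskal: consider edges lightest-first.
C—F (4): add — endpoints in different components.
C—G (4): add — endpoints in different components.
B—F (5): add — endpoints in different components.
B—C (7): skip — B and C already connected.
F—G (9): skip — F and G already connected.
D—G (11): add — endpoints in different components.
A—B (12): add — endpoints in different components.
A—C (12): skip — A and C already connected.
C—E (12): add — endpoints in different components.
The 6th edge added is C—E.

C-E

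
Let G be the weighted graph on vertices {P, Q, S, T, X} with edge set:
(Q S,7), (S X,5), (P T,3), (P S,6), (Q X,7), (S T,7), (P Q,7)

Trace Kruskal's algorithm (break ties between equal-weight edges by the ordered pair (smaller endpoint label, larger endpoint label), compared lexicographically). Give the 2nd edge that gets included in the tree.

Sort edges by weight, then run Kruskal:
P T (3): add — endpoints in different components.
S X (5): add — endpoints in different components.
P S (6): add — endpoints in different components.
P Q (7): add — endpoints in different components.
The 2nd edge added is S X.

S-X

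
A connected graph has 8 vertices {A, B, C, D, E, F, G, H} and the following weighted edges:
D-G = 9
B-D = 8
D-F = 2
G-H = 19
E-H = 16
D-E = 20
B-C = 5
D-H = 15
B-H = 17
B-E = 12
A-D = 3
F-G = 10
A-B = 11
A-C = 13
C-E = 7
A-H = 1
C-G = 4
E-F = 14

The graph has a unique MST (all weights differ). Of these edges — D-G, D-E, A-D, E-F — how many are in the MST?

Sort edges by weight, then run Kruskal:
A-H (1): add — endpoints in different components.
D-F (2): add — endpoints in different components.
A-D (3): add — endpoints in different components.
C-G (4): add — endpoints in different components.
B-C (5): add — endpoints in different components.
C-E (7): add — endpoints in different components.
B-D (8): add — endpoints in different components.
MST edge set: {A-H, D-F, A-D, C-G, B-C, C-E, B-D}.
Of the listed edges, {A-D} are in the MST → 1.

1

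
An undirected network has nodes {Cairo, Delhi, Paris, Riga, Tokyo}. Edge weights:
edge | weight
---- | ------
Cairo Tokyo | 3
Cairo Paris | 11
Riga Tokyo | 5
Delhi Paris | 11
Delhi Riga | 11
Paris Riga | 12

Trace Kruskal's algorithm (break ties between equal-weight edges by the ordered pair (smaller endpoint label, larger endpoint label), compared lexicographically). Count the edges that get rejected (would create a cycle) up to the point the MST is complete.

0

Kruskal: consider edges lightest-first.
Cairo Tokyo (3): add. Components now {Cairo,Tokyo} {Riga} {Delhi} {Paris}
Riga Tokyo (5): add. Components now {Cairo,Riga,Tokyo} {Delhi} {Paris}
Cairo Paris (11): add. Components now {Cairo,Paris,Riga,Tokyo} {Delhi}
Delhi Paris (11): add. Components now {Cairo,Delhi,Paris,Riga,Tokyo}
Edges rejected before the tree was complete: 0.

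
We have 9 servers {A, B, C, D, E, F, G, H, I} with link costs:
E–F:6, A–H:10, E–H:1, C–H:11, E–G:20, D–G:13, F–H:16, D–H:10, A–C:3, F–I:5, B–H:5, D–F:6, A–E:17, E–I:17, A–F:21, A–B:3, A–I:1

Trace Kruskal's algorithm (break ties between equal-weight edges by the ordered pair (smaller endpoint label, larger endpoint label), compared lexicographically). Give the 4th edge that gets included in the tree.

Kruskal's algorithm — process edges by increasing weight (ties by edge label):
A–I (1): add — endpoints in different components.
E–H (1): add — endpoints in different components.
A–B (3): add — endpoints in different components.
A–C (3): add — endpoints in different components.
B–H (5): add — endpoints in different components.
F–I (5): add — endpoints in different components.
D–F (6): add — endpoints in different components.
E–F (6): skip — E and F already connected.
A–H (10): skip — A and H already connected.
D–H (10): skip — D and H already connected.
C–H (11): skip — C and H already connected.
D–G (13): add — endpoints in different components.
The 4th edge added is A–C.

A-C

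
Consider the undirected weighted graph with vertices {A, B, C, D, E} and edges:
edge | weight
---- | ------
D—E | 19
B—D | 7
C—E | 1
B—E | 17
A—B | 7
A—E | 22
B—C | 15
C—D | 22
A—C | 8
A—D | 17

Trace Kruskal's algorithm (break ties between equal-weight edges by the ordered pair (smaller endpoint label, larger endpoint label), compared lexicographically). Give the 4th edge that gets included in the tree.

A-C

Sort edges by weight, then run Kruskal:
C—E (1): add. Components now {A} {B} {C,E} {D}
A—B (7): add. Components now {A,B} {C,E} {D}
B—D (7): add. Components now {A,B,D} {C,E}
A—C (8): add. Components now {A,B,C,D,E}
The 4th edge added is A—C.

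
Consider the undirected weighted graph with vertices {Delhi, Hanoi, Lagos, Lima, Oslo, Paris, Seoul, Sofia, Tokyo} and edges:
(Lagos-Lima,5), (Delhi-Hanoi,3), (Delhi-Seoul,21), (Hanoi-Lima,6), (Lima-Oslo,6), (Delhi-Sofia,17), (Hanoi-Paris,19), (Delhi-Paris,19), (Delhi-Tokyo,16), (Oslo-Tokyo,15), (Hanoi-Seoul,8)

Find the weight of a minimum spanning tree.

79

Prim, starting at Paris.
Step 1: frontier [Delhi-Paris 19, Hanoi-Paris 19] → take Delhi-Paris (19); add Delhi.
Step 2: frontier [Delhi-Hanoi 3, Delhi-Tokyo 16, Delhi-Sofia 17, Delhi-Seoul 21, Hanoi-Paris 19] → take Delhi-Hanoi (3); add Hanoi.
Step 3: frontier [Delhi-Tokyo 16, Delhi-Sofia 17, Delhi-Seoul 21, Hanoi-Lima 6, Hanoi-Seoul 8] → take Hanoi-Lima (6); add Lima.
Step 4: frontier [Delhi-Tokyo 16, Delhi-Sofia 17, Delhi-Seoul 21, Hanoi-Seoul 8, Lagos-Lima 5, Lima-Oslo 6] → take Lagos-Lima (5); add Lagos.
Step 5: frontier [Delhi-Tokyo 16, Delhi-Sofia 17, Delhi-Seoul 21, Hanoi-Seoul 8, Lima-Oslo 6] → take Lima-Oslo (6); add Oslo.
Step 6: frontier [Delhi-Tokyo 16, Delhi-Sofia 17, Delhi-Seoul 21, Hanoi-Seoul 8, Oslo-Tokyo 15] → take Hanoi-Seoul (8); add Seoul.
Step 7: frontier [Delhi-Tokyo 16, Delhi-Sofia 17, Oslo-Tokyo 15] → take Oslo-Tokyo (15); add Tokyo.
Step 8: frontier [Delhi-Sofia 17] → take Delhi-Sofia (17); add Sofia.
MST edges: Delhi-Paris, Delhi-Hanoi, Hanoi-Lima, Lagos-Lima, Lima-Oslo, Hanoi-Seoul, Oslo-Tokyo, Delhi-Sofia; total weight 19+3+6+5+6+8+15+17 = 79.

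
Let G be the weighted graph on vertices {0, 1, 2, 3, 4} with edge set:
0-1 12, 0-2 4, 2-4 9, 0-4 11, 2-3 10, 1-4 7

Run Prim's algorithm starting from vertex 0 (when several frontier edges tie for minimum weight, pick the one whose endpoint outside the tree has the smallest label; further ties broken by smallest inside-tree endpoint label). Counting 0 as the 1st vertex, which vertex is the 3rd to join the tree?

4

Grow the tree from 0 using Prim:
Step 1: frontier [0-2 4, 0-4 11, 0-1 12] → take 0-2 (4); add 2.
Step 2: frontier [0-4 11, 0-1 12, 2-4 9, 2-3 10] → take 2-4 (9); add 4.
Step 3: frontier [0-1 12, 2-3 10, 1-4 7] → take 1-4 (7); add 1.
Step 4: frontier [2-3 10] → take 2-3 (10); add 3.
Vertex order: 0, 2, 4, 1, 3. The 3rd vertex is 4.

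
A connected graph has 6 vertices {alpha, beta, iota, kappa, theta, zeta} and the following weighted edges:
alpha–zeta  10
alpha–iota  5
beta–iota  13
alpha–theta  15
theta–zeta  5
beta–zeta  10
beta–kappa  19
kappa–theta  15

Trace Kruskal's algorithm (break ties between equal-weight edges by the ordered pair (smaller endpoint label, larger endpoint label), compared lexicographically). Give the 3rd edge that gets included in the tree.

Kruskal: consider edges lightest-first.
alpha–iota (5): add. Components now {alpha,iota} {kappa} {zeta} {theta} {beta}
theta–zeta (5): add. Components now {alpha,iota} {kappa} {theta,zeta} {beta}
alpha–zeta (10): add. Components now {alpha,iota,theta,zeta} {kappa} {beta}
beta–zeta (10): add. Components now {alpha,beta,iota,theta,zeta} {kappa}
beta–iota (13): skip — iota and beta already connected.
alpha–theta (15): skip — alpha and theta already connected.
kappa–theta (15): add. Components now {alpha,beta,iota,kappa,theta,zeta}
The 3rd edge added is alpha–zeta.

alpha-zeta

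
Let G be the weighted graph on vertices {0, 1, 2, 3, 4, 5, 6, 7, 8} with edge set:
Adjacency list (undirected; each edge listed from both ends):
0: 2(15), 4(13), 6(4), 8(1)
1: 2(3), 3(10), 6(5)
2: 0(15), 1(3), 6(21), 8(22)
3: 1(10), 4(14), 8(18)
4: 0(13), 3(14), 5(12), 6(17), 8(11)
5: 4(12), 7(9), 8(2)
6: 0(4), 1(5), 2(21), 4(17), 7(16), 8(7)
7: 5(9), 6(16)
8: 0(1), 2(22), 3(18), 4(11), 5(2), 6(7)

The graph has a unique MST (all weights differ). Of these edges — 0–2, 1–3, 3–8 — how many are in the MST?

1

Sort edges by weight, then run Kruskal:
0–8 (1): add — endpoints in different components.
5–8 (2): add — endpoints in different components.
1–2 (3): add — endpoints in different components.
0–6 (4): add — endpoints in different components.
1–6 (5): add — endpoints in different components.
6–8 (7): skip — 6 and 8 already connected.
5–7 (9): add — endpoints in different components.
1–3 (10): add — endpoints in different components.
4–8 (11): add — endpoints in different components.
MST edge set: {0–8, 5–8, 1–2, 0–6, 1–6, 5–7, 1–3, 4–8}.
Of the listed edges, {1–3} are in the MST → 1.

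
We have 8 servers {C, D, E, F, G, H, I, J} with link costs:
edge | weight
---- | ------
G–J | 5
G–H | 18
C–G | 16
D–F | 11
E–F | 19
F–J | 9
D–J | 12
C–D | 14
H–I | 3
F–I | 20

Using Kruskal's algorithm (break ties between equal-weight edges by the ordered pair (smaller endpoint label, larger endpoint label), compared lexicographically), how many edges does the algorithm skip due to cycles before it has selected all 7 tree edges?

2

Sort edges by weight, then run Kruskal:
H–I (3): add — endpoints in different components.
G–J (5): add — endpoints in different components.
F–J (9): add — endpoints in different components.
D–F (11): add — endpoints in different components.
D–J (12): skip — D and J already connected.
C–D (14): add — endpoints in different components.
C–G (16): skip — C and G already connected.
G–H (18): add — endpoints in different components.
E–F (19): add — endpoints in different components.
Edges rejected before the tree was complete: 2.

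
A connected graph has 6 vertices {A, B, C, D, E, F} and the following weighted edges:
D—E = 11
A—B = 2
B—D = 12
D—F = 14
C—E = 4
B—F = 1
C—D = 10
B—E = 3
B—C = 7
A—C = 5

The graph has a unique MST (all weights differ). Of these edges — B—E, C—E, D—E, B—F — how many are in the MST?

3

Kruskal: consider edges lightest-first.
B—F (1): add — endpoints in different components.
A—B (2): add — endpoints in different components.
B—E (3): add — endpoints in different components.
C—E (4): add — endpoints in different components.
A—C (5): skip — A and C already connected.
B—C (7): skip — B and C already connected.
C—D (10): add — endpoints in different components.
MST edge set: {B—F, A—B, B—E, C—E, C—D}.
Of the listed edges, {B—E, C—E, B—F} are in the MST → 3.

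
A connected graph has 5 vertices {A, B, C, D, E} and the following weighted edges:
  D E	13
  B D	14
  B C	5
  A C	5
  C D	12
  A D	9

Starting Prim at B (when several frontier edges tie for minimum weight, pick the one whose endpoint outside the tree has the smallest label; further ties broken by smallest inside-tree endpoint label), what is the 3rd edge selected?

A-D

Prim, starting at B.
Step 1: cheapest edge leaving the tree is B C (5); add C.
Step 2: cheapest edge leaving the tree is A C (5); add A.
Step 3: cheapest edge leaving the tree is A D (9); add D.
Step 4: cheapest edge leaving the tree is D E (13); add E.
The 3rd edge added is A D.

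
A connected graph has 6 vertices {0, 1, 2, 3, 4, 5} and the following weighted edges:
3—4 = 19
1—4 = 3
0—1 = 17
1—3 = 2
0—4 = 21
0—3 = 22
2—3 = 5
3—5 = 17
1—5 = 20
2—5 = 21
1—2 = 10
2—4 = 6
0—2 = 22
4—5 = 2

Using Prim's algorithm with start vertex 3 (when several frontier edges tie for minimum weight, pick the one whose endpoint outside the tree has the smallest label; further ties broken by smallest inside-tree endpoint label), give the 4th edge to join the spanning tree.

2-3

Prim's algorithm from 3:
Step 1: frontier [1—3 2, 2—3 5, 3—5 17, 3—4 19, 0—3 22] → take 1—3 (2); add 1.
Step 2: frontier [1—4 3, 1—2 10, 0—1 17, 1—5 20, 2—3 5, 3—5 17, 3—4 19, 0—3 22] → take 1—4 (3); add 4.
Step 3: frontier [1—2 10, 0—1 17, 1—5 20, 2—3 5, 3—5 17, 0—3 22, 4—5 2, 2—4 6, 0—4 21] → take 4—5 (2); add 5.
Step 4: frontier [1—2 10, 0—1 17, 2—3 5, 0—3 22, 2—4 6, 0—4 21, 2—5 21] → take 2—3 (5); add 2.
Step 5: frontier [0—1 17, 0—2 22, 0—3 22, 0—4 21] → take 0—1 (17); add 0.
The 4th edge added is 2—3.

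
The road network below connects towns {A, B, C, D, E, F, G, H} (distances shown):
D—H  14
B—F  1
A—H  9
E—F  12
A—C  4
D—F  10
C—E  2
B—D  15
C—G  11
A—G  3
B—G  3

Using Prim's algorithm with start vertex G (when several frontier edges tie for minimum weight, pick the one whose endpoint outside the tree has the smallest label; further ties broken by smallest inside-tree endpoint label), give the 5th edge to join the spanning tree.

Prim, starting at G.
Step 1: frontier [A—G 3, B—G 3, C—G 11] → take A—G (3); add A.
Step 2: frontier [A—C 4, A—H 9, B—G 3, C—G 11] → take B—G (3); add B.
Step 3: frontier [A—C 4, A—H 9, B—F 1, B—D 15, C—G 11] → take B—F (1); add F.
Step 4: frontier [A—C 4, A—H 9, B—D 15, D—F 10, E—F 12, C—G 11] → take A—C (4); add C.
Step 5: frontier [A—H 9, B—D 15, C—E 2, D—F 10, E—F 12] → take C—E (2); add E.
Step 6: frontier [A—H 9, B—D 15, D—F 10] → take A—H (9); add H.
Step 7: frontier [B—D 15, D—F 10, D—H 14] → take D—F (10); add D.
The 5th edge added is C—E.

C-E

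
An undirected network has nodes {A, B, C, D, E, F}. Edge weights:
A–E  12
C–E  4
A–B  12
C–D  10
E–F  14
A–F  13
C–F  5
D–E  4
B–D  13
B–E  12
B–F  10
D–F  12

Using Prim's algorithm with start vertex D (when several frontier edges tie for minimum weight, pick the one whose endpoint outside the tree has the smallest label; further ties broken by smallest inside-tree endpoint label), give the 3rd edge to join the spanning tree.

Grow the tree from D using Prim:
Step 1: cheapest edge leaving the tree is D–E (4); add E.
Step 2: cheapest edge leaving the tree is C–E (4); add C.
Step 3: cheapest edge leaving the tree is C–F (5); add F.
Step 4: cheapest edge leaving the tree is B–F (10); add B.
Step 5: cheapest edge leaving the tree is A–B (12); add A.
The 3rd edge added is C–F.

C-F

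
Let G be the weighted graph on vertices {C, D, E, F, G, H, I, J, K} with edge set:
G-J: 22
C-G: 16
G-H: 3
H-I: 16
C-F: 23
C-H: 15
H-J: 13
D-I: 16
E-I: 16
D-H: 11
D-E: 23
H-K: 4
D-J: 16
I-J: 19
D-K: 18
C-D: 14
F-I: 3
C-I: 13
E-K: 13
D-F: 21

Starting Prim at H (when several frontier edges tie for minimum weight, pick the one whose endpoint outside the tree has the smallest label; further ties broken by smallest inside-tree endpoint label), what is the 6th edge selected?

Prim's algorithm from H:
Step 1: cheapest edge leaving the tree is G-H (3); add G.
Step 2: cheapest edge leaving the tree is H-K (4); add K.
Step 3: cheapest edge leaving the tree is D-H (11); add D.
Step 4: cheapest edge leaving the tree is E-K (13); add E.
Step 5: cheapest edge leaving the tree is H-J (13); add J.
Step 6: cheapest edge leaving the tree is C-D (14); add C.
Step 7: cheapest edge leaving the tree is C-I (13); add I.
Step 8: cheapest edge leaving the tree is F-I (3); add F.
The 6th edge added is C-D.

C-D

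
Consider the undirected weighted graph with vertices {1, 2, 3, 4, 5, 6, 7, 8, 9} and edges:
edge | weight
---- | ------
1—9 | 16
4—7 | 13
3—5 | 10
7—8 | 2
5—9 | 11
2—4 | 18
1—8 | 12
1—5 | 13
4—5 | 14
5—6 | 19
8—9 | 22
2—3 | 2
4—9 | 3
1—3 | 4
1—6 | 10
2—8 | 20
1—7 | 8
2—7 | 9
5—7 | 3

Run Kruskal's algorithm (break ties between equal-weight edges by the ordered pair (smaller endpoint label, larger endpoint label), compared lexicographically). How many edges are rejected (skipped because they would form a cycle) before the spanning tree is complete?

2

Sort edges by weight, then run Kruskal:
2—3 (2): add — endpoints in different components.
7—8 (2): add — endpoints in different components.
4—9 (3): add — endpoints in different components.
5—7 (3): add — endpoints in different components.
1—3 (4): add — endpoints in different components.
1—7 (8): add — endpoints in different components.
2—7 (9): skip — 2 and 7 already connected.
1—6 (10): add — endpoints in different components.
3—5 (10): skip — 3 and 5 already connected.
5—9 (11): add — endpoints in different components.
Edges rejected before the tree was complete: 2.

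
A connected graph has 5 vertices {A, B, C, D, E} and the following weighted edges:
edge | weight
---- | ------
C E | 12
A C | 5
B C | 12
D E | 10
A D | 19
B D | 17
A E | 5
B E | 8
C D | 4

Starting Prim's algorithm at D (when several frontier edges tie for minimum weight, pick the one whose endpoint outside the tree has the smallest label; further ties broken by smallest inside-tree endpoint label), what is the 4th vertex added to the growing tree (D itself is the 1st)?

Grow the tree from D using Prim:
Step 1: frontier [C D 4, D E 10, B D 17, A D 19] → take C D (4); add C.
Step 2: frontier [A C 5, B C 12, C E 12, D E 10, B D 17, A D 19] → take A C (5); add A.
Step 3: frontier [A E 5, B C 12, C E 12, D E 10, B D 17] → take A E (5); add E.
Step 4: frontier [B C 12, B D 17, B E 8] → take B E (8); add B.
Vertex order: D, C, A, E, B. The 4th vertex is E.

E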